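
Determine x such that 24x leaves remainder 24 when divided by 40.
x ≡ 1 (mod 5)

gcd(24, 40) = 8, which divides 24, so solutions exist.
Divide through by 8: 3x ≡ 3 (mod 5).
Find 3^(-1) mod 5 by the extended Euclidean algorithm:
5 = 1 × 3 + 2  ⟹  2 = (1)·5 + (-1)·3
3 = 1 × 2 + 1  ⟹  1 = (-1)·5 + (2)·3
So (2)·3 ≡ 1 (mod 5), i.e. 3^(-1) ≡ 2 (mod 5).
x ≡ 2 × 3 = 6 ≡ 1 (mod 5).
Check: 24 × 1 = 24 ≡ 24 (mod 40).
x ≡ 1 (mod 5), giving 8 solutions mod 40.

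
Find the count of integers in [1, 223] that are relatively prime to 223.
222

223 = 223
φ(n) = n × ∏(1 - 1/p) for each prime p dividing n
φ(223) = 223 × (1 - 1/223) = 222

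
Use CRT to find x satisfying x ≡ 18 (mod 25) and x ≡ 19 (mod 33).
118

Using Chinese Remainder Theorem:
M = 25 × 33 = 825
M1 = 33, M2 = 25
y1 = 33^(-1) mod 25 = 22
y2 = 25^(-1) mod 33 = 4
x = (18×33×22 + 19×25×4) mod 825 = 118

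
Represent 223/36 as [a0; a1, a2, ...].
[6; 5, 7]

Euclidean algorithm steps:
223 = 6 × 36 + 7
36 = 5 × 7 + 1
7 = 7 × 1 + 0
Continued fraction: [6; 5, 7]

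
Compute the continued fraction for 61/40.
[1; 1, 1, 9, 2]

Euclidean algorithm steps:
61 = 1 × 40 + 21
40 = 1 × 21 + 19
21 = 1 × 19 + 2
19 = 9 × 2 + 1
2 = 2 × 1 + 0
Continued fraction: [1; 1, 1, 9, 2]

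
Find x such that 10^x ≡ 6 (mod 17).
5

Baby-step giant-step with step n = ⌈√17⌉ = 5.
Baby steps 10^j mod 17 (j:value) for j=0..4: 0:1, 1:10, 2:15, 3:14, 4:4.
Giant-step multiplier: 10^(-5) ≡ 10^(16-5) = 10^11 ≡ 3 (mod 17).
Giant steps γ_i = 6·3^i mod 17: γ_0=6, γ_1=1 (in table at j=0).
x = i·n + j = 1·5 + 0 = 5.
Check: 10^5 ≡ 6 (mod 17).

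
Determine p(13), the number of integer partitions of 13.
101

p(n) counts ways to write n as a sum of positive integers (order ignored).
Euler's pentagonal recurrence: p(k) = p(k-1) + p(k-2) - p(k-5) - p(k-7) + p(k-12) + p(k-15) - ... (offsets j(3j∓1)/2, signs ++--, p(0)=1, p(<0)=0).
DP table for k = 0..12: p(0)=1, p(1)=1, p(2)=2, p(3)=3, p(4)=5, p(5)=7, p(6)=11, p(7)=15, p(8)=22, p(9)=30, p(10)=42, p(11)=56, p(12)=77.
Final step: p(13) = p(12) + p(11) - p(8) - p(6) + p(1)
= 77 + 56 - 22 - 11 + 1
= 101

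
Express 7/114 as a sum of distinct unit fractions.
1/17 + 1/388 + 1/375972

Greedy algorithm:
7/114: ceiling(114/7) = 17, use 1/17
5/1938: ceiling(1938/5) = 388, use 1/388
1/375972: ceiling(375972/1) = 375972, use 1/375972
Result: 7/114 = 1/17 + 1/388 + 1/375972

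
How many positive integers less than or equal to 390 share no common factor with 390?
96

390 = 2 × 3 × 5 × 13
φ(n) = n × ∏(1 - 1/p) for each prime p dividing n
φ(390) = 390 × (1 - 1/2) × (1 - 1/3) × (1 - 1/5) × (1 - 1/13) = 96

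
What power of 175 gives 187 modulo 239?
154

Baby-step giant-step with step n = ⌈√239⌉ = 16.
Baby steps 175^j mod 239 (j:value) for j=0..15: 0:1, 1:175, 2:33, 3:39, 4:133, 5:92, 6:87, 7:168, 8:3, 9:47, 10:99, 11:117, 12:160, 13:37, 14:22, 15:26.
Giant-step multiplier: 175^(-16) ≡ 175^(238-16) = 175^222 ≡ 186 (mod 239).
Giant steps γ_i = 187·186^i mod 239: γ_0=187, γ_1=127, γ_2=200, γ_3=155, γ_4=150, γ_5=176, γ_6=232, γ_7=132, γ_8=174, γ_9=99 (in table at j=10).
x = i·n + j = 9·16 + 10 = 154.
Check: 175^154 ≡ 187 (mod 239).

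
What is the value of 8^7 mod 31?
2

Repeated squaring. Binary of 7 = 111.
8^1 ≡ 8 (mod 31); 8^2 ≡ 2 (mod 31); 8^4 ≡ 4 (mod 31)
8^7 = 8^1 × 8^2 × 8^4 ≡ 2 (mod 31)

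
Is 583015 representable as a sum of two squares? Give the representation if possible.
Not possible

Factorization: 583015 = 5 × 17 × 19^3
By Fermat: n is sum of two squares iff every prime p ≡ 3 (mod 4) appears to even power.
Prime(s) ≡ 3 (mod 4) with odd exponent: [(19, 3)]
Therefore 583015 cannot be expressed as a² + b².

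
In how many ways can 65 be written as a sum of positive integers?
2012558

p(n) counts ways to write n as a sum of positive integers (order ignored).
Euler's pentagonal recurrence: p(k) = p(k-1) + p(k-2) - p(k-5) - p(k-7) + p(k-12) + p(k-15) - ... (offsets j(3j∓1)/2, signs ++--, p(0)=1, p(<0)=0).
DP table for k = 0..64: p(0)=1, p(1)=1, p(2)=2, p(3)=3, p(4)=5, p(5)=7, p(6)=11, p(7)=15, p(8)=22, p(9)=30, p(10)=42, p(11)=56, p(12)=77, p(13)=101, p(14)=135, p(15)=176, p(16)=231, p(17)=297, p(18)=385, p(19)=490, p(20)=627, p(21)=792, p(22)=1002, p(23)=1255, p(24)=1575, p(25)=1958, p(26)=2436, p(27)=3010, p(28)=3718, p(29)=4565, p(30)=5604, p(31)=6842, p(32)=8349, p(33)=10143, p(34)=12310, p(35)=14883, p(36)=17977, p(37)=21637, p(38)=26015, p(39)=31185, p(40)=37338, p(41)=44583, p(42)=53174, p(43)=63261, p(44)=75175, p(45)=89134, p(46)=105558, p(47)=124754, p(48)=147273, p(49)=173525, p(50)=204226, p(51)=239943, p(52)=281589, p(53)=329931, p(54)=386155, p(55)=451276, p(56)=526823, p(57)=614154, p(58)=715220, p(59)=831820, p(60)=966467, p(61)=1121505, p(62)=1300156, p(63)=1505499, p(64)=1741630.
Final step: p(65) = p(64) + p(63) - p(60) - p(58) + p(53) + p(50) - p(43) - p(39) + p(30) + p(25) - p(14) - p(8)
= 1741630 + 1505499 - 966467 - 715220 + 329931 + 204226 - 63261 - 31185 + 5604 + 1958 - 135 - 22
= 2012558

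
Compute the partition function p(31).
6842

p(n) counts ways to write n as a sum of positive integers (order ignored).
Euler's pentagonal recurrence: p(k) = p(k-1) + p(k-2) - p(k-5) - p(k-7) + p(k-12) + p(k-15) - ... (offsets j(3j∓1)/2, signs ++--, p(0)=1, p(<0)=0).
DP table for k = 0..30: p(0)=1, p(1)=1, p(2)=2, p(3)=3, p(4)=5, p(5)=7, p(6)=11, p(7)=15, p(8)=22, p(9)=30, p(10)=42, p(11)=56, p(12)=77, p(13)=101, p(14)=135, p(15)=176, p(16)=231, p(17)=297, p(18)=385, p(19)=490, p(20)=627, p(21)=792, p(22)=1002, p(23)=1255, p(24)=1575, p(25)=1958, p(26)=2436, p(27)=3010, p(28)=3718, p(29)=4565, p(30)=5604.
Final step: p(31) = p(30) + p(29) - p(26) - p(24) + p(19) + p(16) - p(9) - p(5)
= 5604 + 4565 - 2436 - 1575 + 490 + 231 - 30 - 7
= 6842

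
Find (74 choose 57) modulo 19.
1

Using Lucas' theorem:
Write n=74 and k=57 in base 19:
n in base 19: [3, 17]
k in base 19: [3, 0]
C(74,57) mod 19 = ∏ C(n_i, k_i) mod 19
Digit binomials (mod 19): C(3,3) = 1; C(17,0) = 1
Product: 1 × 1 = 1 ≡ 1 (mod 19)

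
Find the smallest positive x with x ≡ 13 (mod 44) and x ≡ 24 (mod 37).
1245

Using Chinese Remainder Theorem:
M = 44 × 37 = 1628
M1 = 37, M2 = 44
y1 = 37^(-1) mod 44 = 25
y2 = 44^(-1) mod 37 = 16
x = (13×37×25 + 24×44×16) mod 1628 = 1245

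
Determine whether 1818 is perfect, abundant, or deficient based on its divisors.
abundant

Proper divisors of 1818: sum = 1 + 2 + 3 + 6 + 9 + 18 + 101 + 202 + 303 + 606 + 909 = 2160
Since 2160 > 1818, 1818 is abundant.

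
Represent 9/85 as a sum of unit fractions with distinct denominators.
1/10 + 1/170

Greedy algorithm:
9/85: ceiling(85/9) = 10, use 1/10
1/170: ceiling(170/1) = 170, use 1/170
Result: 9/85 = 1/10 + 1/170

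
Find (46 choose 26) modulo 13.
3

Using Lucas' theorem:
Write n=46 and k=26 in base 13:
n in base 13: [3, 7]
k in base 13: [2, 0]
C(46,26) mod 13 = ∏ C(n_i, k_i) mod 13
Digit binomials (mod 13): C(3,2) = 3; C(7,0) = 1
Product: 3 × 1 = 3 ≡ 3 (mod 13)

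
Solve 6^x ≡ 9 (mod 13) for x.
4

Baby-step giant-step with step n = ⌈√13⌉ = 4.
Baby steps 6^j mod 13 (j:value) for j=0..3: 0:1, 1:6, 2:10, 3:8.
Giant-step multiplier: 6^(-4) ≡ 6^(12-4) = 6^8 ≡ 3 (mod 13).
Giant steps γ_i = 9·3^i mod 13: γ_0=9, γ_1=1 (in table at j=0).
x = i·n + j = 1·4 + 0 = 4.
Check: 6^4 ≡ 9 (mod 13).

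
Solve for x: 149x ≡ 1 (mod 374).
123

gcd(149, 374) = 1, so the inverse exists.
Extended Euclidean algorithm on (374, 149):
374 = 2 × 149 + 76  ⟹  76 = (1)·374 + (-2)·149
149 = 1 × 76 + 73  ⟹  73 = (-1)·374 + (3)·149
76 = 1 × 73 + 3  ⟹  3 = (2)·374 + (-5)·149
73 = 24 × 3 + 1  ⟹  1 = (-49)·374 + (123)·149
So (123)·149 ≡ 1 (mod 374), i.e. 149^(-1) ≡ 123 (mod 374).
Check: 149 × 123 = 18327 ≡ 1 (mod 374)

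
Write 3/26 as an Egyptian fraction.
1/9 + 1/234

Greedy algorithm:
3/26: ceiling(26/3) = 9, use 1/9
1/234: ceiling(234/1) = 234, use 1/234
Result: 3/26 = 1/9 + 1/234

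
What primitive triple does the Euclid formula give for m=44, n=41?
(255, 3608, 3617)

Euclid's formula: a = m² - n², b = 2mn, c = m² + n²
m = 44, n = 41
a = 44² - 41² = 1936 - 1681 = 255
b = 2 × 44 × 41 = 3608
c = 44² + 41² = 1936 + 1681 = 3617
Verification: 255² + 3608² = 65025 + 13017664 = 13082689 = 3617² ✓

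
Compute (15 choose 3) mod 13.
0

Using Lucas' theorem:
Write n=15 and k=3 in base 13:
n in base 13: [1, 2]
k in base 13: [0, 3]
C(15,3) mod 13 = ∏ C(n_i, k_i) mod 13
Digit binomials (mod 13): C(1,0) = 1; C(2,3) = 0 (k_i > n_i)
Product: 1 × 0 = 0 ≡ 0 (mod 13)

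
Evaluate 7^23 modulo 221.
80

Repeated squaring. Binary of 23 = 10111.
7^1 ≡ 7 (mod 221); 7^2 ≡ 49 (mod 221); 7^4 ≡ 191 (mod 221); 7^8 ≡ 16 (mod 221); 7^16 ≡ 35 (mod 221)
7^23 = 7^1 × 7^2 × 7^4 × 7^16 ≡ 80 (mod 221)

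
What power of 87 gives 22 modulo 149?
42

Baby-step giant-step with step n = ⌈√149⌉ = 13.
Baby steps 87^j mod 149 (j:value) for j=0..12: 0:1, 1:87, 2:119, 3:72, 4:6, 5:75, 6:118, 7:134, 8:36, 9:3, 10:112, 11:59, 12:67.
Giant-step multiplier: 87^(-13) ≡ 87^(148-13) = 87^135 ≡ 58 (mod 149).
Giant steps γ_i = 22·58^i mod 149: γ_0=22, γ_1=84, γ_2=104, γ_3=72 (in table at j=3).
x = i·n + j = 3·13 + 3 = 42.
Check: 87^42 ≡ 22 (mod 149).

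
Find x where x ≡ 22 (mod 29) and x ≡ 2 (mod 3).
80

Using Chinese Remainder Theorem:
M = 29 × 3 = 87
M1 = 3, M2 = 29
y1 = 3^(-1) mod 29 = 10
y2 = 29^(-1) mod 3 = 2
x = (22×3×10 + 2×29×2) mod 87 = 80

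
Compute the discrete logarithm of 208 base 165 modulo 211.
64

Baby-step giant-step with step n = ⌈√211⌉ = 15.
Baby steps 165^j mod 211 (j:value) for j=0..14: 0:1, 1:165, 2:6, 3:146, 4:36, 5:32, 6:5, 7:192, 8:30, 9:97, 10:180, 11:160, 12:25, 13:116, 14:150.
Giant-step multiplier: 165^(-15) ≡ 165^(210-15) = 165^195 ≡ 67 (mod 211).
Giant steps γ_i = 208·67^i mod 211: γ_0=208, γ_1=10, γ_2=37, γ_3=158, γ_4=36 (in table at j=4).
x = i·n + j = 4·15 + 4 = 64.
Check: 165^64 ≡ 208 (mod 211).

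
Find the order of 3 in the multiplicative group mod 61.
10

61 is prime, so ord(3) divides φ(61) = 60.
Divisors of 60: 1, 2, 3, 4, 5, 6, 10, 12, 15, 20, 30, 60.
Repeated squaring: 3^1 ≡ 3, 3^2 ≡ 9, 3^4 ≡ 20, 3^8 ≡ 34, 3^16 ≡ 58, 3^32 ≡ 9 (mod 61).
Test 3^d mod 61 for each divisor d in increasing order:
3^1 ≡ 3
3^2 ≡ 9
3^3 = 3^2·3^1 ≡ 27
3^4 ≡ 20
3^5 = 3^4·3^1 ≡ 60
3^6 = 3^4·3^2 ≡ 58
3^10 = 3^8·3^2 ≡ 1  ← first divisor giving 1
The order is 10.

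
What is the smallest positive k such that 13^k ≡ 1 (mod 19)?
18

19 is prime, so ord(13) divides φ(19) = 18.
Divisors of 18: 1, 2, 3, 6, 9, 18.
Repeated squaring: 13^1 ≡ 13, 13^2 ≡ 17, 13^4 ≡ 4, 13^8 ≡ 16, 13^16 ≡ 9 (mod 19).
Test 13^d mod 19 for each divisor d in increasing order:
13^1 ≡ 13
13^2 ≡ 17
13^3 = 13^2·13^1 ≡ 12
13^6 = 13^4·13^2 ≡ 11
13^9 = 13^8·13^1 ≡ 18
13^18 = 13^16·13^2 ≡ 1  ← first divisor giving 1
The order is 18.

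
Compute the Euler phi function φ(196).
84

196 = 2^2 × 7^2
φ(n) = n × ∏(1 - 1/p) for each prime p dividing n
φ(196) = 196 × (1 - 1/2) × (1 - 1/7) = 84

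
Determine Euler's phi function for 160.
64

160 = 2^5 × 5
φ(n) = n × ∏(1 - 1/p) for each prime p dividing n
φ(160) = 160 × (1 - 1/2) × (1 - 1/5) = 64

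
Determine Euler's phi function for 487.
486

487 = 487
φ(n) = n × ∏(1 - 1/p) for each prime p dividing n
φ(487) = 487 × (1 - 1/487) = 486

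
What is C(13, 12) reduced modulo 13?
0

Using Lucas' theorem:
Write n=13 and k=12 in base 13:
n in base 13: [1, 0]
k in base 13: [0, 12]
C(13,12) mod 13 = ∏ C(n_i, k_i) mod 13
Digit binomials (mod 13): C(1,0) = 1; C(0,12) = 0 (k_i > n_i)
Product: 1 × 0 = 0 ≡ 0 (mod 13)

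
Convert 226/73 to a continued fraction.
[3; 10, 2, 3]

Euclidean algorithm steps:
226 = 3 × 73 + 7
73 = 10 × 7 + 3
7 = 2 × 3 + 1
3 = 3 × 1 + 0
Continued fraction: [3; 10, 2, 3]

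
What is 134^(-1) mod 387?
26

gcd(134, 387) = 1, so the inverse exists.
Extended Euclidean algorithm on (387, 134):
387 = 2 × 134 + 119  ⟹  119 = (1)·387 + (-2)·134
134 = 1 × 119 + 15  ⟹  15 = (-1)·387 + (3)·134
119 = 7 × 15 + 14  ⟹  14 = (8)·387 + (-23)·134
15 = 1 × 14 + 1  ⟹  1 = (-9)·387 + (26)·134
So (26)·134 ≡ 1 (mod 387), i.e. 134^(-1) ≡ 26 (mod 387).
Check: 134 × 26 = 3484 ≡ 1 (mod 387)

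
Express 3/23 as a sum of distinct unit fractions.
1/8 + 1/184

Greedy algorithm:
3/23: ceiling(23/3) = 8, use 1/8
1/184: ceiling(184/1) = 184, use 1/184
Result: 3/23 = 1/8 + 1/184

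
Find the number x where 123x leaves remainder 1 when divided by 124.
123

gcd(123, 124) = 1, so the inverse exists.
Extended Euclidean algorithm on (124, 123):
124 = 1 × 123 + 1  ⟹  1 = (1)·124 + (-1)·123
So (-1)·123 ≡ 1 (mod 124), i.e. 123^(-1) ≡ -1 ≡ 123 (mod 124).
Check: 123 × 123 = 15129 ≡ 1 (mod 124)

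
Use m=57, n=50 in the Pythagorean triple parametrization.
(749, 5700, 5749)

Euclid's formula: a = m² - n², b = 2mn, c = m² + n²
m = 57, n = 50
a = 57² - 50² = 3249 - 2500 = 749
b = 2 × 57 × 50 = 5700
c = 57² + 50² = 3249 + 2500 = 5749
Verification: 749² + 5700² = 561001 + 32490000 = 33051001 = 5749² ✓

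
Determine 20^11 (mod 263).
158

Repeated squaring. Binary of 11 = 1011.
20^1 ≡ 20 (mod 263); 20^2 ≡ 137 (mod 263); 20^4 ≡ 96 (mod 263); 20^8 ≡ 11 (mod 263)
20^11 = 20^1 × 20^2 × 20^8 ≡ 158 (mod 263)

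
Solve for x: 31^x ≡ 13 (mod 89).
49

Baby-step giant-step with step n = ⌈√89⌉ = 10.
Baby steps 31^j mod 89 (j:value) for j=0..9: 0:1, 1:31, 2:71, 3:65, 4:57, 5:76, 6:42, 7:56, 8:45, 9:60.
Giant-step multiplier: 31^(-10) ≡ 31^(88-10) = 31^78 ≡ 79 (mod 89).
Giant steps γ_i = 13·79^i mod 89: γ_0=13, γ_1=48, γ_2=54, γ_3=83, γ_4=60 (in table at j=9).
x = i·n + j = 4·10 + 9 = 49.
Check: 31^49 ≡ 13 (mod 89).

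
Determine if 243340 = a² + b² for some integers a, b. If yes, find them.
Not possible

Factorization: 243340 = 2^2 × 5 × 23^3
By Fermat: n is sum of two squares iff every prime p ≡ 3 (mod 4) appears to even power.
Prime(s) ≡ 3 (mod 4) with odd exponent: [(23, 3)]
Therefore 243340 cannot be expressed as a² + b².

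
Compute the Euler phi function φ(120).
32

120 = 2^3 × 3 × 5
φ(n) = n × ∏(1 - 1/p) for each prime p dividing n
φ(120) = 120 × (1 - 1/2) × (1 - 1/3) × (1 - 1/5) = 32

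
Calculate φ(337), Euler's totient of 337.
336

337 = 337
φ(n) = n × ∏(1 - 1/p) for each prime p dividing n
φ(337) = 337 × (1 - 1/337) = 336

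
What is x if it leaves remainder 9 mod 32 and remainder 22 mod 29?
457

Using Chinese Remainder Theorem:
M = 32 × 29 = 928
M1 = 29, M2 = 32
y1 = 29^(-1) mod 32 = 21
y2 = 32^(-1) mod 29 = 10
x = (9×29×21 + 22×32×10) mod 928 = 457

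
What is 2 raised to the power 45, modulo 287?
155

Repeated squaring. Binary of 45 = 101101.
2^1 ≡ 2 (mod 287); 2^2 ≡ 4 (mod 287); 2^4 ≡ 16 (mod 287); 2^8 ≡ 256 (mod 287); 2^16 ≡ 100 (mod 287); 2^32 ≡ 242 (mod 287)
2^45 = 2^1 × 2^4 × 2^8 × 2^32 ≡ 155 (mod 287)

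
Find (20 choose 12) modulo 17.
0

Using Lucas' theorem:
Write n=20 and k=12 in base 17:
n in base 17: [1, 3]
k in base 17: [0, 12]
C(20,12) mod 17 = ∏ C(n_i, k_i) mod 17
Digit binomials (mod 17): C(1,0) = 1; C(3,12) = 0 (k_i > n_i)
Product: 1 × 0 = 0 ≡ 0 (mod 17)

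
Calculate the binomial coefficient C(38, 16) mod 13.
11

Using Lucas' theorem:
Write n=38 and k=16 in base 13:
n in base 13: [2, 12]
k in base 13: [1, 3]
C(38,16) mod 13 = ∏ C(n_i, k_i) mod 13
Digit binomials (mod 13): C(2,1) = 2; C(12,3) = 220 ≡ 12
Product: 2 × 12 = 24 ≡ 11 (mod 13)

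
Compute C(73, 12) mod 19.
15

Using Lucas' theorem:
Write n=73 and k=12 in base 19:
n in base 19: [3, 16]
k in base 19: [0, 12]
C(73,12) mod 19 = ∏ C(n_i, k_i) mod 19
Digit binomials (mod 19): C(3,0) = 1; C(16,12) = 1820 ≡ 15
Product: 1 × 15 = 15 ≡ 15 (mod 19)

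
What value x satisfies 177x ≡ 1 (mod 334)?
117

gcd(177, 334) = 1, so the inverse exists.
Extended Euclidean algorithm on (334, 177):
334 = 1 × 177 + 157  ⟹  157 = (1)·334 + (-1)·177
177 = 1 × 157 + 20  ⟹  20 = (-1)·334 + (2)·177
157 = 7 × 20 + 17  ⟹  17 = (8)·334 + (-15)·177
20 = 1 × 17 + 3  ⟹  3 = (-9)·334 + (17)·177
17 = 5 × 3 + 2  ⟹  2 = (53)·334 + (-100)·177
3 = 1 × 2 + 1  ⟹  1 = (-62)·334 + (117)·177
So (117)·177 ≡ 1 (mod 334), i.e. 177^(-1) ≡ 117 (mod 334).
Check: 177 × 117 = 20709 ≡ 1 (mod 334)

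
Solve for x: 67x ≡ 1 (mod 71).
53

gcd(67, 71) = 1, so the inverse exists.
Extended Euclidean algorithm on (71, 67):
71 = 1 × 67 + 4  ⟹  4 = (1)·71 + (-1)·67
67 = 16 × 4 + 3  ⟹  3 = (-16)·71 + (17)·67
4 = 1 × 3 + 1  ⟹  1 = (17)·71 + (-18)·67
So (-18)·67 ≡ 1 (mod 71), i.e. 67^(-1) ≡ -18 ≡ 53 (mod 71).
Check: 67 × 53 = 3551 ≡ 1 (mod 71)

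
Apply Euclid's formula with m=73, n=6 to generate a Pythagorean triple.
(5293, 876, 5365)

Euclid's formula: a = m² - n², b = 2mn, c = m² + n²
m = 73, n = 6
a = 73² - 6² = 5329 - 36 = 5293
b = 2 × 73 × 6 = 876
c = 73² + 6² = 5329 + 36 = 5365
Verification: 5293² + 876² = 28015849 + 767376 = 28783225 = 5365² ✓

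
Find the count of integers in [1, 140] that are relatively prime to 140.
48

140 = 2^2 × 5 × 7
φ(n) = n × ∏(1 - 1/p) for each prime p dividing n
φ(140) = 140 × (1 - 1/2) × (1 - 1/5) × (1 - 1/7) = 48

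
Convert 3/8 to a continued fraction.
[0; 2, 1, 2]

Euclidean algorithm steps:
3 = 0 × 8 + 3
8 = 2 × 3 + 2
3 = 1 × 2 + 1
2 = 2 × 1 + 0
Continued fraction: [0; 2, 1, 2]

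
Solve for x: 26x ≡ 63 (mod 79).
x ≡ 48 (mod 79)

gcd(26, 79) = 1, which divides 63, so solutions exist.
Find 26^(-1) mod 79 by the extended Euclidean algorithm:
79 = 3 × 26 + 1  ⟹  1 = (1)·79 + (-3)·26
So (-3)·26 ≡ 1 (mod 79), i.e. 26^(-1) ≡ -3 ≡ 76 (mod 79).
x ≡ 76 × 63 = 4788 ≡ 48 (mod 79).
Check: 26 × 48 = 1248 ≡ 63 (mod 79).
Unique solution: x ≡ 48 (mod 79)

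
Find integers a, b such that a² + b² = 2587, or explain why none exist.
Not possible

Factorization: 2587 = 13 × 199
By Fermat: n is sum of two squares iff every prime p ≡ 3 (mod 4) appears to even power.
Prime(s) ≡ 3 (mod 4) with odd exponent: [(199, 1)]
Therefore 2587 cannot be expressed as a² + b².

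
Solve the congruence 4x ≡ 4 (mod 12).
x ≡ 1 (mod 3)

gcd(4, 12) = 4, which divides 4, so solutions exist.
Divide through by 4: x ≡ 1 (mod 3).
The coefficient of x is now 1, so x ≡ 1 (mod 3).
Check: 4 × 1 = 4 ≡ 4 (mod 12).
x ≡ 1 (mod 3), giving 4 solutions mod 12.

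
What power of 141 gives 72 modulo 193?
174

Baby-step giant-step with step n = ⌈√193⌉ = 14.
Baby steps 141^j mod 193 (j:value) for j=0..13: 0:1, 1:141, 2:2, 3:89, 4:4, 5:178, 6:8, 7:163, 8:16, 9:133, 10:32, 11:73, 12:64, 13:146.
Giant-step multiplier: 141^(-14) ≡ 141^(192-14) = 141^178 ≡ 95 (mod 193).
Giant steps γ_i = 72·95^i mod 193: γ_0=72, γ_1=85, γ_2=162, γ_3=143, γ_4=75, γ_5=177, γ_6=24, γ_7=157, γ_8=54, γ_9=112, γ_10=25, γ_11=59, γ_12=8 (in table at j=6).
x = i·n + j = 12·14 + 6 = 174.
Check: 141^174 ≡ 72 (mod 193).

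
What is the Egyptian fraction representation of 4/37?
1/10 + 1/124 + 1/22940

Greedy algorithm:
4/37: ceiling(37/4) = 10, use 1/10
3/370: ceiling(370/3) = 124, use 1/124
1/22940: ceiling(22940/1) = 22940, use 1/22940
Result: 4/37 = 1/10 + 1/124 + 1/22940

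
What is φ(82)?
40

82 = 2 × 41
φ(n) = n × ∏(1 - 1/p) for each prime p dividing n
φ(82) = 82 × (1 - 1/2) × (1 - 1/41) = 40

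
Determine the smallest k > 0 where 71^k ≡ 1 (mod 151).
150

151 is prime, so ord(71) divides φ(151) = 150.
Divisors of 150: 1, 2, 3, 5, 6, 10, 15, 25, 30, 50, 75, 150.
Repeated squaring: 71^1 ≡ 71, 71^2 ≡ 58, 71^4 ≡ 42, 71^8 ≡ 103, 71^16 ≡ 39, 71^32 ≡ 11, 71^64 ≡ 121, 71^128 ≡ 145 (mod 151).
Test 71^d mod 151 for each divisor d in increasing order:
71^1 ≡ 71
71^2 ≡ 58
71^3 = 71^2·71^1 ≡ 41
71^5 = 71^4·71^1 ≡ 113
71^6 = 71^4·71^2 ≡ 20
71^10 = 71^8·71^2 ≡ 85
71^15 = 71^8·71^4·71^2·71^1 ≡ 92
71^25 = 71^16·71^8·71^1 ≡ 119
71^30 = 71^16·71^8·71^4·71^2 ≡ 8
71^50 = 71^32·71^16·71^2 ≡ 118
71^75 = 71^64·71^8·71^2·71^1 ≡ 150
71^150 = 71^128·71^16·71^4·71^2 ≡ 1  ← first divisor giving 1
The order is 150.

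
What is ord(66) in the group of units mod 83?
82

83 is prime, so ord(66) divides φ(83) = 82.
Divisors of 82: 1, 2, 41, 82.
Repeated squaring: 66^1 ≡ 66, 66^2 ≡ 40, 66^4 ≡ 23, 66^8 ≡ 31, 66^16 ≡ 48, 66^32 ≡ 63, 66^64 ≡ 68 (mod 83).
Test 66^d mod 83 for each divisor d in increasing order:
66^1 ≡ 66
66^2 ≡ 40
66^41 = 66^32·66^8·66^1 ≡ 82
66^82 = 66^64·66^16·66^2 ≡ 1  ← first divisor giving 1
The order is 82.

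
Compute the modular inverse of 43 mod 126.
85

gcd(43, 126) = 1, so the inverse exists.
Extended Euclidean algorithm on (126, 43):
126 = 2 × 43 + 40  ⟹  40 = (1)·126 + (-2)·43
43 = 1 × 40 + 3  ⟹  3 = (-1)·126 + (3)·43
40 = 13 × 3 + 1  ⟹  1 = (14)·126 + (-41)·43
So (-41)·43 ≡ 1 (mod 126), i.e. 43^(-1) ≡ -41 ≡ 85 (mod 126).
Check: 43 × 85 = 3655 ≡ 1 (mod 126)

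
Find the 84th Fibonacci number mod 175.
38

Matrix identity: Q^n = [[F_(n+1), F_n], [F_n, F_(n-1)]] with Q = [[1,1],[1,0]].
n = 84 = 1010100₂. Square-and-multiply, entries mod 175:
Q^1 = [[1,1],[1,0]]
Q^2 = (Q^1)² = [[2,1],[1,1]]
Q^5 = (Q^2)²·Q = [[8,5],[5,3]]
Q^10 = (Q^5)² = [[89,55],[55,34]]
Q^21 = (Q^10)²·Q = [[36,96],[96,115]]
Q^42 = (Q^21)² = [[12,146],[146,41]]
Q^84 = (Q^42)² = [[110,38],[38,72]]
F_84 mod 175 = Q^84[0][1] = 38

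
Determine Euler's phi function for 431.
430

431 = 431
φ(n) = n × ∏(1 - 1/p) for each prime p dividing n
φ(431) = 431 × (1 - 1/431) = 430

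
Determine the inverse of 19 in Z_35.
24

gcd(19, 35) = 1, so the inverse exists.
Extended Euclidean algorithm on (35, 19):
35 = 1 × 19 + 16  ⟹  16 = (1)·35 + (-1)·19
19 = 1 × 16 + 3  ⟹  3 = (-1)·35 + (2)·19
16 = 5 × 3 + 1  ⟹  1 = (6)·35 + (-11)·19
So (-11)·19 ≡ 1 (mod 35), i.e. 19^(-1) ≡ -11 ≡ 24 (mod 35).
Check: 19 × 24 = 456 ≡ 1 (mod 35)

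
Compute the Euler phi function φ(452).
224

452 = 2^2 × 113
φ(n) = n × ∏(1 - 1/p) for each prime p dividing n
φ(452) = 452 × (1 - 1/2) × (1 - 1/113) = 224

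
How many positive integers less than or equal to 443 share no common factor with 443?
442

443 = 443
φ(n) = n × ∏(1 - 1/p) for each prime p dividing n
φ(443) = 443 × (1 - 1/443) = 442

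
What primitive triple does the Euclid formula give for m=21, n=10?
(341, 420, 541)

Euclid's formula: a = m² - n², b = 2mn, c = m² + n²
m = 21, n = 10
a = 21² - 10² = 441 - 100 = 341
b = 2 × 21 × 10 = 420
c = 21² + 10² = 441 + 100 = 541
Verification: 341² + 420² = 116281 + 176400 = 292681 = 541² ✓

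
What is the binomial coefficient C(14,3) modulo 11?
1

Using Lucas' theorem:
Write n=14 and k=3 in base 11:
n in base 11: [1, 3]
k in base 11: [0, 3]
C(14,3) mod 11 = ∏ C(n_i, k_i) mod 11
Digit binomials (mod 11): C(1,0) = 1; C(3,3) = 1
Product: 1 × 1 = 1 ≡ 1 (mod 11)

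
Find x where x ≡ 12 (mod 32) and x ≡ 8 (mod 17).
76

Using Chinese Remainder Theorem:
M = 32 × 17 = 544
M1 = 17, M2 = 32
y1 = 17^(-1) mod 32 = 17
y2 = 32^(-1) mod 17 = 8
x = (12×17×17 + 8×32×8) mod 544 = 76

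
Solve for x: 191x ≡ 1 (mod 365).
86

gcd(191, 365) = 1, so the inverse exists.
Extended Euclidean algorithm on (365, 191):
365 = 1 × 191 + 174  ⟹  174 = (1)·365 + (-1)·191
191 = 1 × 174 + 17  ⟹  17 = (-1)·365 + (2)·191
174 = 10 × 17 + 4  ⟹  4 = (11)·365 + (-21)·191
17 = 4 × 4 + 1  ⟹  1 = (-45)·365 + (86)·191
So (86)·191 ≡ 1 (mod 365), i.e. 191^(-1) ≡ 86 (mod 365).
Check: 191 × 86 = 16426 ≡ 1 (mod 365)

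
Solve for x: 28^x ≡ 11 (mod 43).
6

Baby-step giant-step with step n = ⌈√43⌉ = 7.
Baby steps 28^j mod 43 (j:value) for j=0..6: 0:1, 1:28, 2:10, 3:22, 4:14, 5:5, 6:11.
h = 11 is already in the table at j=6, so x = 6.
Check: 28^6 ≡ 11 (mod 43).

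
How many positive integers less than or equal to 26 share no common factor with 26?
12

26 = 2 × 13
φ(n) = n × ∏(1 - 1/p) for each prime p dividing n
φ(26) = 26 × (1 - 1/2) × (1 - 1/13) = 12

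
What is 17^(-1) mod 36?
17

gcd(17, 36) = 1, so the inverse exists.
Extended Euclidean algorithm on (36, 17):
36 = 2 × 17 + 2  ⟹  2 = (1)·36 + (-2)·17
17 = 8 × 2 + 1  ⟹  1 = (-8)·36 + (17)·17
So (17)·17 ≡ 1 (mod 36), i.e. 17^(-1) ≡ 17 (mod 36).
Check: 17 × 17 = 289 ≡ 1 (mod 36)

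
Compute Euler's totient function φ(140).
48

140 = 2^2 × 5 × 7
φ(n) = n × ∏(1 - 1/p) for each prime p dividing n
φ(140) = 140 × (1 - 1/2) × (1 - 1/5) × (1 - 1/7) = 48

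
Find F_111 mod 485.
349

Matrix identity: Q^n = [[F_(n+1), F_n], [F_n, F_(n-1)]] with Q = [[1,1],[1,0]].
n = 111 = 1101111₂. Square-and-multiply, entries mod 485:
Q^1 = [[1,1],[1,0]]
Q^3 = (Q^1)²·Q = [[3,2],[2,1]]
Q^6 = (Q^3)² = [[13,8],[8,5]]
Q^13 = (Q^6)²·Q = [[377,233],[233,144]]
Q^27 = (Q^13)²·Q = [[136,478],[478,143]]
Q^55 = (Q^27)²·Q = [[102,115],[115,472]]
Q^111 = (Q^55)²·Q = [[399,349],[349,50]]
F_111 mod 485 = Q^111[0][1] = 349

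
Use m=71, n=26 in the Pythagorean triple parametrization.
(4365, 3692, 5717)

Euclid's formula: a = m² - n², b = 2mn, c = m² + n²
m = 71, n = 26
a = 71² - 26² = 5041 - 676 = 4365
b = 2 × 71 × 26 = 3692
c = 71² + 26² = 5041 + 676 = 5717
Verification: 4365² + 3692² = 19053225 + 13630864 = 32684089 = 5717² ✓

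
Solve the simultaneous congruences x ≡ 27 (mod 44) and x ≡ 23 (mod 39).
335

Using Chinese Remainder Theorem:
M = 44 × 39 = 1716
M1 = 39, M2 = 44
y1 = 39^(-1) mod 44 = 35
y2 = 44^(-1) mod 39 = 8
x = (27×39×35 + 23×44×8) mod 1716 = 335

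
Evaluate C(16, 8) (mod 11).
0

Using Lucas' theorem:
Write n=16 and k=8 in base 11:
n in base 11: [1, 5]
k in base 11: [0, 8]
C(16,8) mod 11 = ∏ C(n_i, k_i) mod 11
Digit binomials (mod 11): C(1,0) = 1; C(5,8) = 0 (k_i > n_i)
Product: 1 × 0 = 0 ≡ 0 (mod 11)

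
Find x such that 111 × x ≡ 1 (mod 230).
201

gcd(111, 230) = 1, so the inverse exists.
Extended Euclidean algorithm on (230, 111):
230 = 2 × 111 + 8  ⟹  8 = (1)·230 + (-2)·111
111 = 13 × 8 + 7  ⟹  7 = (-13)·230 + (27)·111
8 = 1 × 7 + 1  ⟹  1 = (14)·230 + (-29)·111
So (-29)·111 ≡ 1 (mod 230), i.e. 111^(-1) ≡ -29 ≡ 201 (mod 230).
Check: 111 × 201 = 22311 ≡ 1 (mod 230)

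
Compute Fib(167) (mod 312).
1

Matrix identity: Q^n = [[F_(n+1), F_n], [F_n, F_(n-1)]] with Q = [[1,1],[1,0]].
n = 167 = 10100111₂. Square-and-multiply, entries mod 312:
Q^1 = [[1,1],[1,0]]
Q^2 = (Q^1)² = [[2,1],[1,1]]
Q^5 = (Q^2)²·Q = [[8,5],[5,3]]
Q^10 = (Q^5)² = [[89,55],[55,34]]
Q^20 = (Q^10)² = [[26,213],[213,125]]
Q^41 = (Q^20)²·Q = [[208,181],[181,27]]
Q^83 = (Q^41)²·Q = [[0,209],[209,103]]
Q^167 = (Q^83)²·Q = [[0,1],[1,311]]
F_167 mod 312 = Q^167[0][1] = 1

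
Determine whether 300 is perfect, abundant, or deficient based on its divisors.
abundant

Proper divisors of 300: sum = 1 + 2 + 3 + 4 + 5 + 6 + 10 + 12 + ... + 60 + 75 + 100 + 150 (17 divisors) = 568
Since 568 > 300, 300 is abundant.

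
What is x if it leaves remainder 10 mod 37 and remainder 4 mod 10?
84

Using Chinese Remainder Theorem:
M = 37 × 10 = 370
M1 = 10, M2 = 37
y1 = 10^(-1) mod 37 = 26
y2 = 37^(-1) mod 10 = 3
x = (10×10×26 + 4×37×3) mod 370 = 84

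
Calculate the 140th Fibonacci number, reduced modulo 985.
910

Matrix identity: Q^n = [[F_(n+1), F_n], [F_n, F_(n-1)]] with Q = [[1,1],[1,0]].
n = 140 = 10001100₂. Square-and-multiply, entries mod 985:
Q^1 = [[1,1],[1,0]]
Q^2 = (Q^1)² = [[2,1],[1,1]]
Q^4 = (Q^2)² = [[5,3],[3,2]]
Q^8 = (Q^4)² = [[34,21],[21,13]]
Q^17 = (Q^8)²·Q = [[614,612],[612,2]]
Q^35 = (Q^17)²·Q = [[707,970],[970,722]]
Q^70 = (Q^35)² = [[679,235],[235,444]]
Q^140 = (Q^70)² = [[126,910],[910,201]]
F_140 mod 985 = Q^140[0][1] = 910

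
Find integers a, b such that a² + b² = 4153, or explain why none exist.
43² + 48² (a=43, b=48)

Factorization: 4153 = 4153
By Fermat: n is sum of two squares iff every prime p ≡ 3 (mod 4) appears to even power.
All primes ≡ 3 (mod 4) appear to even power.
Search a = 0, 1, 2, … for 4153 - a² a perfect square: first hit at a = 43: 4153 - 1849 = 2304 = 48².
4153 = 43² + 48² = 1849 + 2304 ✓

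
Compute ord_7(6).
2

7 is prime, so ord(6) divides φ(7) = 6.
Divisors of 6: 1, 2, 3, 6.
Repeated squaring: 6^1 ≡ 6, 6^2 ≡ 1, 6^4 ≡ 1 (mod 7).
Test 6^d mod 7 for each divisor d in increasing order:
6^1 ≡ 6
6^2 ≡ 1  ← first divisor giving 1
The order is 2.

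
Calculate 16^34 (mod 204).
52

Repeated squaring. Binary of 34 = 100010.
16^1 ≡ 16 (mod 204); 16^2 ≡ 52 (mod 204); 16^4 ≡ 52 (mod 204); 16^8 ≡ 52 (mod 204); 16^16 ≡ 52 (mod 204); 16^32 ≡ 52 (mod 204)
16^34 = 16^2 × 16^32 ≡ 52 (mod 204)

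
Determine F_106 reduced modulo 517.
8

Matrix identity: Q^n = [[F_(n+1), F_n], [F_n, F_(n-1)]] with Q = [[1,1],[1,0]].
n = 106 = 1101010₂. Square-and-multiply, entries mod 517:
Q^1 = [[1,1],[1,0]]
Q^3 = (Q^1)²·Q = [[3,2],[2,1]]
Q^6 = (Q^3)² = [[13,8],[8,5]]
Q^13 = (Q^6)²·Q = [[377,233],[233,144]]
Q^26 = (Q^13)² = [[475,415],[415,60]]
Q^53 = (Q^26)²·Q = [[509,277],[277,232]]
Q^106 = (Q^53)² = [[277,8],[8,269]]
F_106 mod 517 = Q^106[0][1] = 8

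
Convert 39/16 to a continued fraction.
[2; 2, 3, 2]

Euclidean algorithm steps:
39 = 2 × 16 + 7
16 = 2 × 7 + 2
7 = 3 × 2 + 1
2 = 2 × 1 + 0
Continued fraction: [2; 2, 3, 2]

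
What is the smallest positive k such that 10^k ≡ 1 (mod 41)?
5

41 is prime, so ord(10) divides φ(41) = 40.
Divisors of 40: 1, 2, 4, 5, 8, 10, 20, 40.
Repeated squaring: 10^1 ≡ 10, 10^2 ≡ 18, 10^4 ≡ 37, 10^8 ≡ 16, 10^16 ≡ 10, 10^32 ≡ 18 (mod 41).
Test 10^d mod 41 for each divisor d in increasing order:
10^1 ≡ 10
10^2 ≡ 18
10^4 ≡ 37
10^5 = 10^4·10^1 ≡ 1  ← first divisor giving 1
The order is 5.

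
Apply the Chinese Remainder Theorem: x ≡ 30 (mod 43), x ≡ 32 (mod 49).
718

Using Chinese Remainder Theorem:
M = 43 × 49 = 2107
M1 = 49, M2 = 43
y1 = 49^(-1) mod 43 = 36
y2 = 43^(-1) mod 49 = 8
x = (30×49×36 + 32×43×8) mod 2107 = 718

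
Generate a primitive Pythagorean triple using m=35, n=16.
(969, 1120, 1481)

Euclid's formula: a = m² - n², b = 2mn, c = m² + n²
m = 35, n = 16
a = 35² - 16² = 1225 - 256 = 969
b = 2 × 35 × 16 = 1120
c = 35² + 16² = 1225 + 256 = 1481
Verification: 969² + 1120² = 938961 + 1254400 = 2193361 = 1481² ✓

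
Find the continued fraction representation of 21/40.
[0; 1, 1, 9, 2]

Euclidean algorithm steps:
21 = 0 × 40 + 21
40 = 1 × 21 + 19
21 = 1 × 19 + 2
19 = 9 × 2 + 1
2 = 2 × 1 + 0
Continued fraction: [0; 1, 1, 9, 2]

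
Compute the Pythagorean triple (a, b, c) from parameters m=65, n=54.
(1309, 7020, 7141)

Euclid's formula: a = m² - n², b = 2mn, c = m² + n²
m = 65, n = 54
a = 65² - 54² = 4225 - 2916 = 1309
b = 2 × 65 × 54 = 7020
c = 65² + 54² = 4225 + 2916 = 7141
Verification: 1309² + 7020² = 1713481 + 49280400 = 50993881 = 7141² ✓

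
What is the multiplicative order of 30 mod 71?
7

71 is prime, so ord(30) divides φ(71) = 70.
Divisors of 70: 1, 2, 5, 7, 10, 14, 35, 70.
Repeated squaring: 30^1 ≡ 30, 30^2 ≡ 48, 30^4 ≡ 32, 30^8 ≡ 30, 30^16 ≡ 48, 30^32 ≡ 32, 30^64 ≡ 30 (mod 71).
Test 30^d mod 71 for each divisor d in increasing order:
30^1 ≡ 30
30^2 ≡ 48
30^5 = 30^4·30^1 ≡ 37
30^7 = 30^4·30^2·30^1 ≡ 1  ← first divisor giving 1
The order is 7.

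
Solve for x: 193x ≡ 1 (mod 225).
7

gcd(193, 225) = 1, so the inverse exists.
Extended Euclidean algorithm on (225, 193):
225 = 1 × 193 + 32  ⟹  32 = (1)·225 + (-1)·193
193 = 6 × 32 + 1  ⟹  1 = (-6)·225 + (7)·193
So (7)·193 ≡ 1 (mod 225), i.e. 193^(-1) ≡ 7 (mod 225).
Check: 193 × 7 = 1351 ≡ 1 (mod 225)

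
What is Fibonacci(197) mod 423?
5

Matrix identity: Q^n = [[F_(n+1), F_n], [F_n, F_(n-1)]] with Q = [[1,1],[1,0]].
n = 197 = 11000101₂. Square-and-multiply, entries mod 423:
Q^1 = [[1,1],[1,0]]
Q^3 = (Q^1)²·Q = [[3,2],[2,1]]
Q^6 = (Q^3)² = [[13,8],[8,5]]
Q^12 = (Q^6)² = [[233,144],[144,89]]
Q^24 = (Q^12)² = [[154,261],[261,316]]
Q^49 = (Q^24)²·Q = [[46,46],[46,0]]
Q^98 = (Q^49)² = [[2,1],[1,1]]
Q^197 = (Q^98)²·Q = [[8,5],[5,3]]
F_197 mod 423 = Q^197[0][1] = 5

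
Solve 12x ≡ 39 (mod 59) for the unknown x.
x ≡ 18 (mod 59)

gcd(12, 59) = 1, which divides 39, so solutions exist.
Find 12^(-1) mod 59 by the extended Euclidean algorithm:
59 = 4 × 12 + 11  ⟹  11 = (1)·59 + (-4)·12
12 = 1 × 11 + 1  ⟹  1 = (-1)·59 + (5)·12
So (5)·12 ≡ 1 (mod 59), i.e. 12^(-1) ≡ 5 (mod 59).
x ≡ 5 × 39 = 195 ≡ 18 (mod 59).
Check: 12 × 18 = 216 ≡ 39 (mod 59).
Unique solution: x ≡ 18 (mod 59)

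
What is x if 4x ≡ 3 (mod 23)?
x ≡ 18 (mod 23)

gcd(4, 23) = 1, which divides 3, so solutions exist.
Find 4^(-1) mod 23 by the extended Euclidean algorithm:
23 = 5 × 4 + 3  ⟹  3 = (1)·23 + (-5)·4
4 = 1 × 3 + 1  ⟹  1 = (-1)·23 + (6)·4
So (6)·4 ≡ 1 (mod 23), i.e. 4^(-1) ≡ 6 (mod 23).
x ≡ 6 × 3 = 18 ≡ 18 (mod 23).
Check: 4 × 18 = 72 ≡ 3 (mod 23).
Unique solution: x ≡ 18 (mod 23)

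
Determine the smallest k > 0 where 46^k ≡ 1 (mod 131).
65

131 is prime, so ord(46) divides φ(131) = 130.
Divisors of 130: 1, 2, 5, 10, 13, 26, 65, 130.
Repeated squaring: 46^1 ≡ 46, 46^2 ≡ 20, 46^4 ≡ 7, 46^8 ≡ 49, 46^16 ≡ 43, 46^32 ≡ 15, 46^64 ≡ 94, 46^128 ≡ 59 (mod 131).
Test 46^d mod 131 for each divisor d in increasing order:
46^1 ≡ 46
46^2 ≡ 20
46^5 = 46^4·46^1 ≡ 60
46^10 = 46^8·46^2 ≡ 63
46^13 = 46^8·46^4·46^1 ≡ 58
46^26 = 46^16·46^8·46^2 ≡ 89
46^65 = 46^64·46^1 ≡ 1  ← first divisor giving 1
The order is 65.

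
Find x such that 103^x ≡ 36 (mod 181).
174

Baby-step giant-step with step n = ⌈√181⌉ = 14.
Baby steps 103^j mod 181 (j:value) for j=0..13: 0:1, 1:103, 2:111, 3:30, 4:13, 5:72, 6:176, 7:28, 8:169, 9:31, 10:116, 11:2, 12:25, 13:41.
Giant-step multiplier: 103^(-14) ≡ 103^(180-14) = 103^166 ≡ 178 (mod 181).
Giant steps γ_i = 36·178^i mod 181: γ_0=36, γ_1=73, γ_2=143, γ_3=114, γ_4=20, γ_5=121, γ_6=180, γ_7=3, γ_8=172, γ_9=27, γ_10=100, γ_11=62, γ_12=176 (in table at j=6).
x = i·n + j = 12·14 + 6 = 174.
Check: 103^174 ≡ 36 (mod 181).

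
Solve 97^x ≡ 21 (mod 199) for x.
187

Baby-step giant-step with step n = ⌈√199⌉ = 15.
Baby steps 97^j mod 199 (j:value) for j=0..14: 0:1, 1:97, 2:56, 3:59, 4:151, 5:120, 6:98, 7:153, 8:115, 9:11, 10:72, 11:19, 12:52, 13:69, 14:126.
Giant-step multiplier: 97^(-15) ≡ 97^(198-15) = 97^183 ≡ 12 (mod 199).
Giant steps γ_i = 21·12^i mod 199: γ_0=21, γ_1=53, γ_2=39, γ_3=70, γ_4=44, γ_5=130, γ_6=167, γ_7=14, γ_8=168, γ_9=26, γ_10=113, γ_11=162, γ_12=153 (in table at j=7).
x = i·n + j = 12·15 + 7 = 187.
Check: 97^187 ≡ 21 (mod 199).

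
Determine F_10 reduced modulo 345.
55

Matrix identity: Q^n = [[F_(n+1), F_n], [F_n, F_(n-1)]] with Q = [[1,1],[1,0]].
n = 10 = 1010₂. Square-and-multiply, entries mod 345:
Q^1 = [[1,1],[1,0]]
Q^2 = (Q^1)² = [[2,1],[1,1]]
Q^5 = (Q^2)²·Q = [[8,5],[5,3]]
Q^10 = (Q^5)² = [[89,55],[55,34]]
F_10 mod 345 = Q^10[0][1] = 55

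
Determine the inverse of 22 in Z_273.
211

gcd(22, 273) = 1, so the inverse exists.
Extended Euclidean algorithm on (273, 22):
273 = 12 × 22 + 9  ⟹  9 = (1)·273 + (-12)·22
22 = 2 × 9 + 4  ⟹  4 = (-2)·273 + (25)·22
9 = 2 × 4 + 1  ⟹  1 = (5)·273 + (-62)·22
So (-62)·22 ≡ 1 (mod 273), i.e. 22^(-1) ≡ -62 ≡ 211 (mod 273).
Check: 22 × 211 = 4642 ≡ 1 (mod 273)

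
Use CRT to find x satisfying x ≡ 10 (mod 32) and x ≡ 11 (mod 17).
266

Using Chinese Remainder Theorem:
M = 32 × 17 = 544
M1 = 17, M2 = 32
y1 = 17^(-1) mod 32 = 17
y2 = 32^(-1) mod 17 = 8
x = (10×17×17 + 11×32×8) mod 544 = 266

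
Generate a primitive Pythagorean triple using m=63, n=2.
(3965, 252, 3973)

Euclid's formula: a = m² - n², b = 2mn, c = m² + n²
m = 63, n = 2
a = 63² - 2² = 3969 - 4 = 3965
b = 2 × 63 × 2 = 252
c = 63² + 2² = 3969 + 4 = 3973
Verification: 3965² + 252² = 15721225 + 63504 = 15784729 = 3973² ✓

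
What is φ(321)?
212

321 = 3 × 107
φ(n) = n × ∏(1 - 1/p) for each prime p dividing n
φ(321) = 321 × (1 - 1/3) × (1 - 1/107) = 212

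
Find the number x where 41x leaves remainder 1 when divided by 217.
90

gcd(41, 217) = 1, so the inverse exists.
Extended Euclidean algorithm on (217, 41):
217 = 5 × 41 + 12  ⟹  12 = (1)·217 + (-5)·41
41 = 3 × 12 + 5  ⟹  5 = (-3)·217 + (16)·41
12 = 2 × 5 + 2  ⟹  2 = (7)·217 + (-37)·41
5 = 2 × 2 + 1  ⟹  1 = (-17)·217 + (90)·41
So (90)·41 ≡ 1 (mod 217), i.e. 41^(-1) ≡ 90 (mod 217).
Check: 41 × 90 = 3690 ≡ 1 (mod 217)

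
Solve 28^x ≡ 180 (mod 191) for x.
110

Baby-step giant-step with step n = ⌈√191⌉ = 14.
Baby steps 28^j mod 191 (j:value) for j=0..13: 0:1, 1:28, 2:20, 3:178, 4:18, 5:122, 6:169, 7:148, 8:133, 9:95, 10:177, 11:181, 12:102, 13:182.
Giant-step multiplier: 28^(-14) ≡ 28^(190-14) = 28^176 ≡ 72 (mod 191).
Giant steps γ_i = 180·72^i mod 191: γ_0=180, γ_1=163, γ_2=85, γ_3=8, γ_4=3, γ_5=25, γ_6=81, γ_7=102 (in table at j=12).
x = i·n + j = 7·14 + 12 = 110.
Check: 28^110 ≡ 180 (mod 191).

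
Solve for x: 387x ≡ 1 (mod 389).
194

gcd(387, 389) = 1, so the inverse exists.
Extended Euclidean algorithm on (389, 387):
389 = 1 × 387 + 2  ⟹  2 = (1)·389 + (-1)·387
387 = 193 × 2 + 1  ⟹  1 = (-193)·389 + (194)·387
So (194)·387 ≡ 1 (mod 389), i.e. 387^(-1) ≡ 194 (mod 389).
Check: 387 × 194 = 75078 ≡ 1 (mod 389)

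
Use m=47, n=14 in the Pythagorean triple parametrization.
(2013, 1316, 2405)

Euclid's formula: a = m² - n², b = 2mn, c = m² + n²
m = 47, n = 14
a = 47² - 14² = 2209 - 196 = 2013
b = 2 × 47 × 14 = 1316
c = 47² + 14² = 2209 + 196 = 2405
Verification: 2013² + 1316² = 4052169 + 1731856 = 5784025 = 2405² ✓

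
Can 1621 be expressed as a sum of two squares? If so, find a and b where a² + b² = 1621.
10² + 39² (a=10, b=39)

Factorization: 1621 = 1621
By Fermat: n is sum of two squares iff every prime p ≡ 3 (mod 4) appears to even power.
All primes ≡ 3 (mod 4) appear to even power.
Search a = 0, 1, 2, … for 1621 - a² a perfect square: first hit at a = 10: 1621 - 100 = 1521 = 39².
1621 = 10² + 39² = 100 + 1521 ✓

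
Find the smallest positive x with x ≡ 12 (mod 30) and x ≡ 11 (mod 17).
402

Using Chinese Remainder Theorem:
M = 30 × 17 = 510
M1 = 17, M2 = 30
y1 = 17^(-1) mod 30 = 23
y2 = 30^(-1) mod 17 = 4
x = (12×17×23 + 11×30×4) mod 510 = 402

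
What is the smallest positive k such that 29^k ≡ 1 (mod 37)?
12

37 is prime, so ord(29) divides φ(37) = 36.
Divisors of 36: 1, 2, 3, 4, 6, 9, 12, 18, 36.
Repeated squaring: 29^1 ≡ 29, 29^2 ≡ 27, 29^4 ≡ 26, 29^8 ≡ 10, 29^16 ≡ 26, 29^32 ≡ 10 (mod 37).
Test 29^d mod 37 for each divisor d in increasing order:
29^1 ≡ 29
29^2 ≡ 27
29^3 = 29^2·29^1 ≡ 6
29^4 ≡ 26
29^6 = 29^4·29^2 ≡ 36
29^9 = 29^8·29^1 ≡ 31
29^12 = 29^8·29^4 ≡ 1  ← first divisor giving 1
The order is 12.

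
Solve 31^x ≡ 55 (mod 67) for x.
10

Baby-step giant-step with step n = ⌈√67⌉ = 9.
Baby steps 31^j mod 67 (j:value) for j=0..8: 0:1, 1:31, 2:23, 3:43, 4:60, 5:51, 6:40, 7:34, 8:49.
Giant-step multiplier: 31^(-9) ≡ 31^(66-9) = 31^57 ≡ 3 (mod 67).
Giant steps γ_i = 55·3^i mod 67: γ_0=55, γ_1=31 (in table at j=1).
x = i·n + j = 1·9 + 1 = 10.
Check: 31^10 ≡ 55 (mod 67).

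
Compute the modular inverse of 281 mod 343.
260

gcd(281, 343) = 1, so the inverse exists.
Extended Euclidean algorithm on (343, 281):
343 = 1 × 281 + 62  ⟹  62 = (1)·343 + (-1)·281
281 = 4 × 62 + 33  ⟹  33 = (-4)·343 + (5)·281
62 = 1 × 33 + 29  ⟹  29 = (5)·343 + (-6)·281
33 = 1 × 29 + 4  ⟹  4 = (-9)·343 + (11)·281
29 = 7 × 4 + 1  ⟹  1 = (68)·343 + (-83)·281
So (-83)·281 ≡ 1 (mod 343), i.e. 281^(-1) ≡ -83 ≡ 260 (mod 343).
Check: 281 × 260 = 73060 ≡ 1 (mod 343)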